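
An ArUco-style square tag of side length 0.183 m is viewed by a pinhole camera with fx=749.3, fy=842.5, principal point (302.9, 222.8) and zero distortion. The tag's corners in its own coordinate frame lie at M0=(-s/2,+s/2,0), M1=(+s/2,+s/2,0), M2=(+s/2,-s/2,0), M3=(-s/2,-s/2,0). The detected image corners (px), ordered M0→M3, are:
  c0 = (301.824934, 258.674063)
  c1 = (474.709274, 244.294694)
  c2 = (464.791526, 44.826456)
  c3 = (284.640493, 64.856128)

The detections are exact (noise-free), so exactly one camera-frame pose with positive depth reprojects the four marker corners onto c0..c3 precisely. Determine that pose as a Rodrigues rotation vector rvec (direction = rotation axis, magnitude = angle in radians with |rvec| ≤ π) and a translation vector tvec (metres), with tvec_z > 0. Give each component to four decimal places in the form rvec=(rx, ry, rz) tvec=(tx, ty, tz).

Intrinsics K: fx=749.3, fy=842.5, cx=302.9, cy=222.8
Marker side s = 0.183 m; corners in marker frame (Z=0):
  M0 = (-0.0915, +0.0915, 0)
  M1 = (+0.0915, +0.0915, 0)
  M2 = (+0.0915, -0.0915, 0)
  M3 = (-0.0915, -0.0915, 0)
Detected image corners:
  c0 = (301.824934, 258.674063) px
  c1 = (474.709274, 244.294694) px
  c2 = (464.791526, 44.826456) px
  c3 = (284.640493, 64.856128) px
Planar DLT: solve 8×8 A·h = b for H (H[2,2]=1):
  H  [+912.10774 +164.11154 +380.53585]
  H  [-114.57529 +1110.41860 +155.38823]
  H  [-0.13642 +0.23543 +1.00000]
B = K⁻¹H; ‖b₁‖=1.283612, ‖b₂‖=1.283612; λ = 2/(‖b₁‖+‖b₂‖) = 0.779051, sign → tz>0 ⇒ λ=+0.779051
r₁ = λ·B[:,0] = (+0.99129,-0.07784,-0.10628); r₂ = λ·B[:,1] = (+0.09648,+0.97829,+0.18341)
r₃ = r₁×r₂ = (+0.08969,-0.19207,+0.97727); SVD([r₁ r₂ r₃]) → R = UVᵀ:
  R  [+0.99129 +0.09648 +0.08969]
  R  [-0.07784 +0.97829 -0.19207]
  R  [-0.10628 +0.18341 +0.97727]
t = (+0.08072, -0.06234, +0.77905) m
tr R = 2.946850; θ = arccos((tr R − 1)/2) = 0.231057 rad = 13.239°
axis k = ((R−Rᵀ)₃₂, (R−Rᵀ)₁₃, (R−Rᵀ)₂₁) / (2 sinθ) = (+0.819795, +0.427865, -0.380614)
rvec = θ·k = (+0.189420, +0.098861, -0.087944)

rvec=(0.1894, 0.0989, -0.0879) tvec=(0.0807, -0.0623, 0.7791)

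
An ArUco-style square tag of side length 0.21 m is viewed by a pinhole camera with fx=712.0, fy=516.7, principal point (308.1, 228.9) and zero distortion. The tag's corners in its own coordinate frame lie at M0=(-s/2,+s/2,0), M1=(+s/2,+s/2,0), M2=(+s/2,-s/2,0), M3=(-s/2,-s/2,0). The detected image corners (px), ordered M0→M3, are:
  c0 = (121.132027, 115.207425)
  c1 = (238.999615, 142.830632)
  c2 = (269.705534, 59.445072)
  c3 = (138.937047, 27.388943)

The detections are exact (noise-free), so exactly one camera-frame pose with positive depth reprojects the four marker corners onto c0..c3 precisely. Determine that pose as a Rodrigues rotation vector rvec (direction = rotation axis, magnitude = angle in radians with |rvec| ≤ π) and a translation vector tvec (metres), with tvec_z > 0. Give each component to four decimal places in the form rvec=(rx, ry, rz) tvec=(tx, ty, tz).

rvec=(0.6415, 0.0180, 0.3173) tvec=(-0.1897, -0.3159, 1.1636)

Intrinsics K: fx=712.0, fy=516.7, cx=308.1, cy=228.9
Marker side s = 0.21 m; corners in marker frame (Z=0):
  M0 = (-0.1050, +0.1050, 0)
  M1 = (+0.1050, +0.1050, 0)
  M2 = (+0.1050, -0.1050, 0)
  M3 = (-0.1050, -0.1050, 0)
Detected image corners:
  c0 = (121.132027, 115.207425) px
  c1 = (238.999615, 142.830632) px
  c2 = (269.705534, 59.445072) px
  c3 = (138.937047, 27.388943) px
Planar DLT: solve 8×8 A·h = b for H (H[2,2]=1):
  H  [+603.73082 -18.14249 +192.00129]
  H  [+147.53222 +451.32782 +88.60890]
  H  [+0.06961 +0.50774 +1.00000]
B = K⁻¹H; ‖b₁‖=0.859382, ‖b₂‖=0.859382; λ = 2/(‖b₁‖+‖b₂‖) = 1.163627, sign → tz>0 ⇒ λ=+1.163627
r₁ = λ·B[:,0] = (+0.95163,+0.29637,+0.08099); r₂ = λ·B[:,1] = (-0.28531,+0.75467,+0.59082)
r₃ = r₁×r₂ = (+0.11397,-0.58535,+0.80273); SVD([r₁ r₂ r₃]) → R = UVᵀ:
  R  [+0.95163 -0.28531 +0.11397]
  R  [+0.29637 +0.75467 -0.58535]
  R  [+0.08099 +0.59082 +0.80273]
t = (-0.18974, -0.31594, +1.16363) m
tr R = 2.509033; θ = arccos((tr R − 1)/2) = 0.715879 rad = 41.017°
axis k = ((R−Rᵀ)₃₂, (R−Rᵀ)₁₃, (R−Rᵀ)₂₁) / (2 sinθ) = (+0.896089, +0.025126, +0.443163)
rvec = θ·k = (+0.641491, +0.017987, +0.317251)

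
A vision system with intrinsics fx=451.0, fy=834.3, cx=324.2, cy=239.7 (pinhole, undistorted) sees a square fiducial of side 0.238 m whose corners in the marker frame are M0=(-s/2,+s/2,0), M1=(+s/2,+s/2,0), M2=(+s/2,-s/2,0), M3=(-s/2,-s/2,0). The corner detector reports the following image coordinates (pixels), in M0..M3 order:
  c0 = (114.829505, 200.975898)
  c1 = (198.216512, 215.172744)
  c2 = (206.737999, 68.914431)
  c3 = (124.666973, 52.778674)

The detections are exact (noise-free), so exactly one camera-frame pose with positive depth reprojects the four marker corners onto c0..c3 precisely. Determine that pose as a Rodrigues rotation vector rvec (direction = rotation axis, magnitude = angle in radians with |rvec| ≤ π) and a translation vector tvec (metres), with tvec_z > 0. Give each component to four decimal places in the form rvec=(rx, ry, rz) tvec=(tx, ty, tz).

rvec=(-0.0761, -0.0852, 0.0881) tvec=(-0.4785, -0.1680, 1.3261)

Intrinsics K: fx=451.0, fy=834.3, cx=324.2, cy=239.7
Marker side s = 0.238 m; corners in marker frame (Z=0):
  M0 = (-0.1190, +0.1190, 0)
  M1 = (+0.1190, +0.1190, 0)
  M2 = (+0.1190, -0.1190, 0)
  M3 = (-0.1190, -0.1190, 0)
Detected image corners:
  c0 = (114.829505, 200.975898) px
  c1 = (198.216512, 215.172744) px
  c2 = (206.737999, 68.914431) px
  c3 = (124.666973, 52.778674) px
Planar DLT: solve 8×8 A·h = b for H (H[2,2]=1):
  H  [+357.49214 -48.21753 +161.44833]
  H  [+72.02448 +610.50515 +133.99025]
  H  [+0.06152 -0.06001 +1.00000]
B = K⁻¹H; ‖b₁‖=0.754101, ‖b₂‖=0.754101; λ = 2/(‖b₁‖+‖b₂‖) = 1.326083, sign → tz>0 ⇒ λ=+1.326083
r₁ = λ·B[:,0] = (+0.99250,+0.09104,+0.08158); r₂ = λ·B[:,1] = (-0.08457,+0.99323,-0.07958)
r₃ = r₁×r₂ = (-0.08827,+0.07208,+0.99349); SVD([r₁ r₂ r₃]) → R = UVᵀ:
  R  [+0.99250 -0.08457 -0.08827]
  R  [+0.09104 +0.99323 +0.07208]
  R  [+0.08158 -0.07958 +0.99349]
t = (-0.47854, -0.16802, +1.32608) m
tr R = 2.979220; θ = arccos((tr R − 1)/2) = 0.144278 rad = 8.267°
axis k = ((R−Rᵀ)₃₂, (R−Rᵀ)₁₃, (R−Rᵀ)₂₁) / (2 sinθ) = (-0.527424, -0.590645, +0.610707)
rvec = θ·k = (-0.076095, -0.085217, +0.088111)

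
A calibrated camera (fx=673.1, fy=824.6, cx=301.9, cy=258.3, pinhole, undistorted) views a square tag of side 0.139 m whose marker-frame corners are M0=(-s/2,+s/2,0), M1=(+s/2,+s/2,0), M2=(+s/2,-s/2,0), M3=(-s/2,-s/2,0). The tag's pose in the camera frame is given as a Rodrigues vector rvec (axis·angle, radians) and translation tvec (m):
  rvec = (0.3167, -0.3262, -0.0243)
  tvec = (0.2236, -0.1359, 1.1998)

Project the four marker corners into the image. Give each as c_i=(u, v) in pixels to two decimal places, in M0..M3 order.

c0=(389.35, 213.84) c1=(457.62, 208.54) c2=(465.33, 115.97) c3=(394.81, 118.00)

Intrinsics K: fx=673.1, fy=824.6, cx=301.9, cy=258.3
Marker side s = 0.139 m; corners in marker frame (Z=0):
  M0 = (-0.0695, +0.0695, 0)
  M1 = (+0.0695, +0.0695, 0)
  M2 = (+0.0695, -0.0695, 0)
  M3 = (-0.0695, -0.0695, 0)
rvec = (0.3167, -0.3262, -0.0243), |rvec| = θ = 0.45530 rad = 26.087°
Rodrigues: sinθ=0.43973, 1−cosθ=0.10187; R = I + sinθ·[k]× + (1−cosθ)·[k]×²:
    [+0.94742 -0.02730 -0.31883]
    [-0.07424 +0.95042 -0.30198]
    [+0.31126 +0.30977 +0.89842]
t = (0.2236, -0.1359, 1.1998) m
M0: Pc = R·M0+t = (+0.15586, -0.06469, +1.19970); u = 673.1·(+0.15586)/1.19970 + 301.9 = 389.3450, v = 824.6·(-0.06469)/1.19970 + 258.3 = 213.8385
M1: Pc = R·M1+t = (+0.28755, -0.07501, +1.24296); u = 673.1·(+0.28755)/1.24296 + 301.9 = 457.6158, v = 824.6·(-0.07501)/1.24296 + 258.3 = 208.5404
M2: Pc = R·M2+t = (+0.29134, -0.20711, +1.19990); u = 673.1·(+0.29134)/1.19990 + 301.9 = 465.3321, v = 824.6·(-0.20711)/1.19990 + 258.3 = 115.9670
M3: Pc = R·M3+t = (+0.15965, -0.19679, +1.15664); u = 673.1·(+0.15965)/1.15664 + 301.9 = 394.8085, v = 824.6·(-0.19679)/1.15664 + 258.3 = 117.9995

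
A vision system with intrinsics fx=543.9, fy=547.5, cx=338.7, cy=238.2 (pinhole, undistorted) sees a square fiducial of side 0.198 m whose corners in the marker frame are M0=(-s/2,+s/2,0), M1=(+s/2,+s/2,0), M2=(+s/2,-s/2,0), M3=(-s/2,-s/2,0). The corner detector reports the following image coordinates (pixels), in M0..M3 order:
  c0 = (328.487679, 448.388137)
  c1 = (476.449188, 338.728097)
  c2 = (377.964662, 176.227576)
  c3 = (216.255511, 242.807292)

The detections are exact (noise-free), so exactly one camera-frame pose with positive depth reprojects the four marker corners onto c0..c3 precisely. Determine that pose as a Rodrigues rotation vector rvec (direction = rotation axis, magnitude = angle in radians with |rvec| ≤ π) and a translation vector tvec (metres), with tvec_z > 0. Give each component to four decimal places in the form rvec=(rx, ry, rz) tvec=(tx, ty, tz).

rvec=(-0.2869, -0.5329, -0.4738) tvec=(0.0169, 0.0533, 0.5188)

Intrinsics K: fx=543.9, fy=547.5, cx=338.7, cy=238.2
Marker side s = 0.198 m; corners in marker frame (Z=0):
  M0 = (-0.0990, +0.0990, 0)
  M1 = (+0.0990, +0.0990, 0)
  M2 = (+0.0990, -0.0990, 0)
  M3 = (-0.0990, -0.0990, 0)
Detected image corners:
  c0 = (328.487679, 448.388137) px
  c1 = (476.449188, 338.728097) px
  c2 = (377.964662, 176.227576) px
  c3 = (216.255511, 242.807292) px
Planar DLT: solve 8×8 A·h = b for H (H[2,2]=1):
  H  [+1151.47484 +434.56195 +356.46434]
  H  [-124.44263 +837.17796 +294.49550]
  H  [+1.05365 -0.26853 +1.00000]
B = K⁻¹H; ‖b₁‖=1.927356, ‖b₂‖=1.927356; λ = 2/(‖b₁‖+‖b₂‖) = 0.518845, sign → tz>0 ⇒ λ=+0.518845
r₁ = λ·B[:,0] = (+0.75800,-0.35577,+0.54668); r₂ = λ·B[:,1] = (+0.50131,+0.85398,-0.13933)
r₃ = r₁×r₂ = (-0.41729,+0.37966,+0.82567); SVD([r₁ r₂ r₃]) → R = UVᵀ:
  R  [+0.75800 +0.50131 -0.41729]
  R  [-0.35577 +0.85398 +0.37966]
  R  [+0.54668 -0.13933 +0.82567]
t = (+0.01695, +0.05335, +0.51885) m
tr R = 2.437648; θ = arccos((tr R − 1)/2) = 0.768687 rad = 44.043°
axis k = ((R−Rᵀ)₃₂, (R−Rᵀ)₁₃, (R−Rᵀ)₂₁) / (2 sinθ) = (-0.373271, -0.693310, -0.616433)
rvec = θ·k = (-0.286929, -0.532938, -0.473845)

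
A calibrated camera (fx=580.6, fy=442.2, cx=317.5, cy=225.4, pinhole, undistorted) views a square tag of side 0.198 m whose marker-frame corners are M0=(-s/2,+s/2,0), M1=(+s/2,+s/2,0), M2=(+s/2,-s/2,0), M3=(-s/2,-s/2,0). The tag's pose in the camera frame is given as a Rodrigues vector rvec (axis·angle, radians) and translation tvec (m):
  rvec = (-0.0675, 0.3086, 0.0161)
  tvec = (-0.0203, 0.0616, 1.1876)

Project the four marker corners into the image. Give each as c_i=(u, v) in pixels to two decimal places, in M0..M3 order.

Intrinsics K: fx=580.6, fy=442.2, cx=317.5, cy=225.4
Marker side s = 0.198 m; corners in marker frame (Z=0):
  M0 = (-0.0990, +0.0990, 0)
  M1 = (+0.0990, +0.0990, 0)
  M2 = (+0.0990, -0.0990, 0)
  M3 = (-0.0990, -0.0990, 0)
rvec = (-0.0675, 0.3086, 0.0161), |rvec| = θ = 0.31631 rad = 18.123°
Rodrigues: sinθ=0.31106, 1−cosθ=0.04961; R = I + sinθ·[k]× + (1−cosθ)·[k]×²:
    [+0.95265 -0.02616 +0.30294]
    [+0.00550 +0.99761 +0.06884]
    [-0.30402 -0.06392 +0.95052]
t = (-0.0203, 0.0616, 1.1876) m
M0: Pc = R·M0+t = (-0.11720, +0.15982, +1.21137); u = 580.6·(-0.11720)/1.21137 + 317.5 = 261.3258, v = 442.2·(+0.15982)/1.21137 + 225.4 = 283.7404
M1: Pc = R·M1+t = (+0.07142, +0.16091, +1.15117); u = 580.6·(+0.07142)/1.15117 + 317.5 = 353.5222, v = 442.2·(+0.16091)/1.15117 + 225.4 = 287.2097
M2: Pc = R·M2+t = (+0.07660, -0.03662, +1.16383); u = 580.6·(+0.07660)/1.16383 + 317.5 = 355.7146, v = 442.2·(-0.03662)/1.16383 + 225.4 = 211.4866
M3: Pc = R·M3+t = (-0.11202, -0.03771, +1.22403); u = 580.6·(-0.11202)/1.22403 + 317.5 = 264.3637, v = 442.2·(-0.03771)/1.22403 + 225.4 = 211.7772

c0=(261.33, 283.74) c1=(353.52, 287.21) c2=(355.71, 211.49) c3=(264.36, 211.78)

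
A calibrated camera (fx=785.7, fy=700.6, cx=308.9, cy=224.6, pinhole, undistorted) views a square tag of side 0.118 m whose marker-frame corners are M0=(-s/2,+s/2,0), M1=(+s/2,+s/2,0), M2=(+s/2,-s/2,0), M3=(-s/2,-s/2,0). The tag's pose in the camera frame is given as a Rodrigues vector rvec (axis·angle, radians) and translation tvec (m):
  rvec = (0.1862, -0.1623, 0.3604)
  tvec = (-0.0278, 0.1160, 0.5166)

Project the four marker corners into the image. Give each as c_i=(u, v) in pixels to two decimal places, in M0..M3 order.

c0=(150.43, 429.62) c1=(316.50, 472.51) c2=(381.79, 334.63) c3=(212.68, 283.96)

Intrinsics K: fx=785.7, fy=700.6, cx=308.9, cy=224.6
Marker side s = 0.118 m; corners in marker frame (Z=0):
  M0 = (-0.0590, +0.0590, 0)
  M1 = (+0.0590, +0.0590, 0)
  M2 = (+0.0590, -0.0590, 0)
  M3 = (-0.0590, -0.0590, 0)
rvec = (0.1862, -0.1623, 0.3604), |rvec| = θ = 0.43692 rad = 25.034°
Rodrigues: sinθ=0.42315, 1−cosθ=0.09394; R = I + sinθ·[k]× + (1−cosθ)·[k]×²:
    [+0.92312 -0.36391 -0.12416]
    [+0.33417 +0.91902 -0.20912]
    [+0.19021 +0.15155 +0.96998]
t = (-0.0278, 0.1160, 0.5166) m
M0: Pc = R·M0+t = (-0.10373, +0.15051, +0.51432); u = 785.7·(-0.10373)/0.51432 + 308.9 = 150.4292, v = 700.6·(+0.15051)/0.51432 + 224.6 = 429.6179
M1: Pc = R·M1+t = (+0.00519, +0.18994, +0.53676); u = 785.7·(+0.00519)/0.53676 + 308.9 = 316.5016, v = 700.6·(+0.18994)/0.53676 + 224.6 = 472.5132
M2: Pc = R·M2+t = (+0.04813, +0.08149, +0.51888); u = 785.7·(+0.04813)/0.51888 + 308.9 = 381.7870, v = 700.6·(+0.08149)/0.51888 + 224.6 = 334.6341
M3: Pc = R·M3+t = (-0.06079, +0.04206, +0.49644); u = 785.7·(-0.06079)/0.49644 + 308.9 = 212.6838, v = 700.6·(+0.04206)/0.49644 + 224.6 = 283.9599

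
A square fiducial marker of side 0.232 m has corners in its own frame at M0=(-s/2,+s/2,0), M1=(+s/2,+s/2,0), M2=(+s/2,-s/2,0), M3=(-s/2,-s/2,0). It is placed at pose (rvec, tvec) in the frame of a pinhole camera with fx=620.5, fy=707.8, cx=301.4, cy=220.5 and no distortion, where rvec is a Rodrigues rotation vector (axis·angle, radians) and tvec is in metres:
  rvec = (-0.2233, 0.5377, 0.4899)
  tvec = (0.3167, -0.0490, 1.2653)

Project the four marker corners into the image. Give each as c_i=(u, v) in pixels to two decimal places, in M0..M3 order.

c0=(382.22, 223.78) c1=(480.89, 277.33) c2=(537.79, 159.68) c3=(435.11, 117.86)

Intrinsics K: fx=620.5, fy=707.8, cx=301.4, cy=220.5
Marker side s = 0.232 m; corners in marker frame (Z=0):
  M0 = (-0.1160, +0.1160, 0)
  M1 = (+0.1160, +0.1160, 0)
  M2 = (+0.1160, -0.1160, 0)
  M3 = (-0.1160, -0.1160, 0)
rvec = (-0.2233, 0.5377, 0.4899), |rvec| = θ = 0.76091 rad = 43.597°
Rodrigues: sinθ=0.68958, 1−cosθ=0.27579; R = I + sinθ·[k]× + (1−cosθ)·[k]×²:
    [+0.74796 -0.50117 +0.43519]
    [+0.38678 +0.86193 +0.32784]
    [-0.53940 -0.07689 +0.83853]
t = (0.3167, -0.0490, 1.2653) m
M0: Pc = R·M0+t = (+0.17180, +0.00612, +1.31895); u = 620.5·(+0.17180)/1.31895 + 301.4 = 382.2238, v = 707.8·(+0.00612)/1.31895 + 220.5 = 223.7825
M1: Pc = R·M1+t = (+0.34533, +0.09585, +1.19381); u = 620.5·(+0.34533)/1.19381 + 301.4 = 480.8891, v = 707.8·(+0.09585)/1.19381 + 220.5 = 277.3289
M2: Pc = R·M2+t = (+0.46160, -0.10412, +1.21165); u = 620.5·(+0.46160)/1.21165 + 301.4 = 537.7904, v = 707.8·(-0.10412)/1.21165 + 220.5 = 159.6789
M3: Pc = R·M3+t = (+0.28807, -0.19385, +1.33679); u = 620.5·(+0.28807)/1.33679 + 301.4 = 435.1150, v = 707.8·(-0.19385)/1.33679 + 220.5 = 117.8607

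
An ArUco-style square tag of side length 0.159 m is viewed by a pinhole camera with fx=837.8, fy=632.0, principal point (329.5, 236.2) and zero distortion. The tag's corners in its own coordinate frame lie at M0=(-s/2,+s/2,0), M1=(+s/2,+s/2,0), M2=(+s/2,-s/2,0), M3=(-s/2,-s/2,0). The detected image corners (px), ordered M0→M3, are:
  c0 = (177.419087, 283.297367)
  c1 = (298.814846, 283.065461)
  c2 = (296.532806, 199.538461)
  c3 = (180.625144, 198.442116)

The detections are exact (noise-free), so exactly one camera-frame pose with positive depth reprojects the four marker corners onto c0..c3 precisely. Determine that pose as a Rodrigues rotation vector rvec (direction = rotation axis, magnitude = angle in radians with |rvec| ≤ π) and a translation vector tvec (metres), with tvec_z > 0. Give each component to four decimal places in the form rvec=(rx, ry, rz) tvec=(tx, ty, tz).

rvec=(-0.3360, -0.1140, -0.0133) tvec=(-0.1223, 0.0070, 1.1299)

Intrinsics K: fx=837.8, fy=632.0, cx=329.5, cy=236.2
Marker side s = 0.159 m; corners in marker frame (Z=0):
  M0 = (-0.0795, +0.0795, 0)
  M1 = (+0.0795, +0.0795, 0)
  M2 = (+0.0795, -0.0795, 0)
  M3 = (-0.0795, -0.0795, 0)
Detected image corners:
  c0 = (177.419087, 283.297367) px
  c1 = (298.814846, 283.065461) px
  c2 = (296.532806, 199.538461) px
  c3 = (180.625144, 198.442116) px
Planar DLT: solve 8×8 A·h = b for H (H[2,2]=1):
  H  [+769.84390 -72.01059 +238.82832]
  H  [+27.09589 +459.43204 +240.11535]
  H  [+0.10072 -0.29051 +1.00000]
B = K⁻¹H; ‖b₁‖=0.885042, ‖b₂‖=0.885042; λ = 2/(‖b₁‖+‖b₂‖) = 1.129890, sign → tz>0 ⇒ λ=+1.129890
r₁ = λ·B[:,0] = (+0.99349,+0.00591,+0.11380); r₂ = λ·B[:,1] = (+0.03198,+0.94405,-0.32825)
r₃ = r₁×r₂ = (-0.10937,+0.32975,+0.93771); SVD([r₁ r₂ r₃]) → R = UVᵀ:
  R  [+0.99349 +0.03198 -0.10937]
  R  [+0.00591 +0.94405 +0.32975]
  R  [+0.11380 -0.32825 +0.93771]
t = (-0.12228, +0.00700, +1.12989) m
tr R = 2.875249; θ = arccos((tr R − 1)/2) = 0.355064 rad = 20.344°
axis k = ((R−Rᵀ)₃₂, (R−Rᵀ)₁₃, (R−Rᵀ)₂₁) / (2 sinθ) = (-0.946348, -0.320967, -0.037493)
rvec = θ·k = (-0.336014, -0.113964, -0.013312)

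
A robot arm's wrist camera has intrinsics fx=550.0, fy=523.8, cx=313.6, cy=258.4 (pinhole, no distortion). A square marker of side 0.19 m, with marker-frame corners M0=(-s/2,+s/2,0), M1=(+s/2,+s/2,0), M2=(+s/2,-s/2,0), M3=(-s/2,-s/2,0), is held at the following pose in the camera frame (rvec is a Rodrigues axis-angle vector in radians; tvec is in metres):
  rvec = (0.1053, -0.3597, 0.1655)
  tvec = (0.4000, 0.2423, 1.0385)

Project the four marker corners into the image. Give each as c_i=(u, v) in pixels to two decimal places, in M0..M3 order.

Intrinsics K: fx=550.0, fy=523.8, cx=313.6, cy=258.4
Marker side s = 0.19 m; corners in marker frame (Z=0):
  M0 = (-0.0950, +0.0950, 0)
  M1 = (+0.0950, +0.0950, 0)
  M2 = (+0.0950, -0.0950, 0)
  M3 = (-0.0950, -0.0950, 0)
rvec = (0.1053, -0.3597, 0.1655), |rvec| = θ = 0.40971 rad = 23.475°
Rodrigues: sinθ=0.39834, 1−cosθ=0.08276; R = I + sinθ·[k]× + (1−cosθ)·[k]×²:
    [+0.92270 -0.17958 -0.34113]
    [+0.14223 +0.98103 -0.13173]
    [+0.35831 +0.07303 +0.93074]
t = (0.4000, 0.2423, 1.0385) m
M0: Pc = R·M0+t = (+0.29528, +0.32199, +1.01140); u = 550.0·(+0.29528)/1.01140 + 313.6 = 474.1753, v = 523.8·(+0.32199)/1.01140 + 258.4 = 425.1553
M1: Pc = R·M1+t = (+0.47060, +0.34901, +1.07948); u = 550.0·(+0.47060)/1.07948 + 313.6 = 553.3716, v = 523.8·(+0.34901)/1.07948 + 258.4 = 427.7518
M2: Pc = R·M2+t = (+0.50472, +0.16261, +1.06560); u = 550.0·(+0.50472)/1.06560 + 313.6 = 574.1048, v = 523.8·(+0.16261)/1.06560 + 258.4 = 338.3337
M3: Pc = R·M3+t = (+0.32940, +0.13559, +0.99752); u = 550.0·(+0.32940)/0.99752 + 313.6 = 495.2219, v = 523.8·(+0.13559)/0.99752 + 258.4 = 329.5985

c0=(474.18, 425.16) c1=(553.37, 427.75) c2=(574.10, 338.33) c3=(495.22, 329.60)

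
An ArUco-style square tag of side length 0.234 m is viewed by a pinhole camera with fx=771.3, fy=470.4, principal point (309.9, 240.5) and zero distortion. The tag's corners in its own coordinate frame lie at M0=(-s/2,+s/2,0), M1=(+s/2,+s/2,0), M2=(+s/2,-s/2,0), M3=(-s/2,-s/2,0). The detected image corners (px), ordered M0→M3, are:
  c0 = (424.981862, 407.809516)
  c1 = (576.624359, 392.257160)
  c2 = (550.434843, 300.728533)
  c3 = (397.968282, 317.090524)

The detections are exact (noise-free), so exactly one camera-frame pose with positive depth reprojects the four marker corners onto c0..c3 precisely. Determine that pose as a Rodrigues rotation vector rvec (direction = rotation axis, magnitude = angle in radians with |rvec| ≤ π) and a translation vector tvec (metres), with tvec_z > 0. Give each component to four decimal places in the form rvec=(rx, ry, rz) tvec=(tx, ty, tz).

rvec=(0.0375, 0.0356, -0.1818) tvec=(0.2707, 0.2857, 1.1773)

Intrinsics K: fx=771.3, fy=470.4, cx=309.9, cy=240.5
Marker side s = 0.234 m; corners in marker frame (Z=0):
  M0 = (-0.1170, +0.1170, 0)
  M1 = (+0.1170, +0.1170, 0)
  M2 = (+0.1170, -0.1170, 0)
  M3 = (-0.1170, -0.1170, 0)
Detected image corners:
  c0 = (424.981862, 407.809516) px
  c1 = (576.624359, 392.257160) px
  c2 = (550.434843, 300.728533) px
  c3 = (397.968282, 317.090524) px
Planar DLT: solve 8×8 A·h = b for H (H[2,2]=1):
  H  [+633.75786 +127.78583 +487.25463]
  H  [-79.85152 +399.66167 +354.65630]
  H  [-0.03291 +0.02892 +1.00000]
B = K⁻¹H; ‖b₁‖=0.849424, ‖b₂‖=0.849424; λ = 2/(‖b₁‖+‖b₂‖) = 1.177268, sign → tz>0 ⇒ λ=+1.177268
r₁ = λ·B[:,0] = (+0.98290,-0.18004,-0.03874); r₂ = λ·B[:,1] = (+0.18137,+0.98283,+0.03404)
r₃ = r₁×r₂ = (+0.03195,-0.04049,+0.99867); SVD([r₁ r₂ r₃]) → R = UVᵀ:
  R  [+0.98290 +0.18137 +0.03195]
  R  [-0.18004 +0.98283 -0.04049]
  R  [-0.03874 +0.03404 +0.99867]
t = (+0.27070, +0.28570, +1.17727) m
tr R = 2.964392; θ = arccos((tr R − 1)/2) = 0.188982 rad = 10.828°
axis k = ((R−Rᵀ)₃₂, (R−Rᵀ)₁₃, (R−Rᵀ)₂₁) / (2 sinθ) = (+0.198368, +0.188132, -0.961903)
rvec = θ·k = (+0.037488, +0.035554, -0.181782)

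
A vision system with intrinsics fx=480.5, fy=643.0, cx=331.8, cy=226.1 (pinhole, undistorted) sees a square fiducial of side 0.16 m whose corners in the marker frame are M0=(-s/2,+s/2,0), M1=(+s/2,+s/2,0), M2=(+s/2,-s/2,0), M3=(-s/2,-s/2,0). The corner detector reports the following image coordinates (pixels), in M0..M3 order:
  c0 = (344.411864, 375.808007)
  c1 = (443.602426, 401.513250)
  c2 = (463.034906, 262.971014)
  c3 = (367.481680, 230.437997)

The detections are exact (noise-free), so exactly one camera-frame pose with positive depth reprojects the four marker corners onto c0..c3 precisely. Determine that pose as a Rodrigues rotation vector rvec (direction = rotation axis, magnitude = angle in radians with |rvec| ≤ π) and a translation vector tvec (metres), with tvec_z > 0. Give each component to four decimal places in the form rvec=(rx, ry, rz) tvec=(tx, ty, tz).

Intrinsics K: fx=480.5, fy=643.0, cx=331.8, cy=226.1
Marker side s = 0.16 m; corners in marker frame (Z=0):
  M0 = (-0.0800, +0.0800, 0)
  M1 = (+0.0800, +0.0800, 0)
  M2 = (+0.0800, -0.0800, 0)
  M3 = (-0.0800, -0.0800, 0)
Detected image corners:
  c0 = (344.411864, 375.808007) px
  c1 = (443.602426, 401.513250) px
  c2 = (463.034906, 262.971014) px
  c3 = (367.481680, 230.437997) px
Planar DLT: solve 8×8 A·h = b for H (H[2,2]=1):
  H  [+743.40106 -197.52823 +406.06850]
  H  [+288.23779 +835.61469 +317.15878]
  H  [+0.33357 -0.16067 +1.00000]
B = K⁻¹H; ‖b₁‖=1.398134, ‖b₂‖=1.398134; λ = 2/(‖b₁‖+‖b₂‖) = 0.715239, sign → tz>0 ⇒ λ=+0.715239
r₁ = λ·B[:,0] = (+0.94183,+0.23673,+0.23858); r₂ = λ·B[:,1] = (-0.21467,+0.96990,-0.11492)
r₃ = r₁×r₂ = (-0.25860,+0.05701,+0.96430); SVD([r₁ r₂ r₃]) → R = UVᵀ:
  R  [+0.94183 -0.21467 -0.25860]
  R  [+0.23673 +0.96990 +0.05701]
  R  [+0.23858 -0.11492 +0.96430]
t = (+0.11055, +0.10129, +0.71524) m
tr R = 2.876029; θ = arccos((tr R − 1)/2) = 0.353940 rad = 20.279°
axis k = ((R−Rᵀ)₃₂, (R−Rᵀ)₁₃, (R−Rᵀ)₂₁) / (2 sinθ) = (-0.248028, -0.717240, +0.651190)
rvec = θ·k = (-0.087787, -0.253860, +0.230483)

rvec=(-0.0878, -0.2539, 0.2305) tvec=(0.1106, 0.1013, 0.7152)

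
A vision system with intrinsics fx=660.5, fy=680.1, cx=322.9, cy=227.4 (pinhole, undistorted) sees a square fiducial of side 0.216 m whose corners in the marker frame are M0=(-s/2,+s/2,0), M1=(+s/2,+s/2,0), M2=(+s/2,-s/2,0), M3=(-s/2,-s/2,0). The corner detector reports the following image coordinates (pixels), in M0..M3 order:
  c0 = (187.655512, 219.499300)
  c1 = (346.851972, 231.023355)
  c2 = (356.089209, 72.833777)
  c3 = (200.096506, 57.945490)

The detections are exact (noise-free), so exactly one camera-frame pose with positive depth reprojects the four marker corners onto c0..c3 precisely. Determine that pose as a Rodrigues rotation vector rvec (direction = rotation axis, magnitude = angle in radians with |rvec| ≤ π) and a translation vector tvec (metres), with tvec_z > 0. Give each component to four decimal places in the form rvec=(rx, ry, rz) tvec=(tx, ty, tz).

Intrinsics K: fx=660.5, fy=680.1, cx=322.9, cy=227.4
Marker side s = 0.216 m; corners in marker frame (Z=0):
  M0 = (-0.1080, +0.1080, 0)
  M1 = (+0.1080, +0.1080, 0)
  M2 = (+0.1080, -0.1080, 0)
  M3 = (-0.1080, -0.1080, 0)
Detected image corners:
  c0 = (187.655512, 219.499300) px
  c1 = (346.851972, 231.023355) px
  c2 = (356.089209, 72.833777) px
  c3 = (200.096506, 57.945490) px
Planar DLT: solve 8×8 A·h = b for H (H[2,2]=1):
  H  [+758.05736 -73.79856 +273.61436]
  H  [+76.41426 +727.42680 +144.64967]
  H  [+0.10460 -0.08692 +1.00000]
B = K⁻¹H; ‖b₁‖=1.104257, ‖b₂‖=1.104257; λ = 2/(‖b₁‖+‖b₂‖) = 0.905586, sign → tz>0 ⇒ λ=+0.905586
r₁ = λ·B[:,0] = (+0.99303,+0.07008,+0.09473); r₂ = λ·B[:,1] = (-0.06270,+0.99492,-0.07872)
r₃ = r₁×r₂ = (-0.09976,+0.07223,+0.99239); SVD([r₁ r₂ r₃]) → R = UVᵀ:
  R  [+0.99303 -0.06270 -0.09976]
  R  [+0.07008 +0.99492 +0.07223]
  R  [+0.09473 -0.07872 +0.99239]
t = (-0.06757, -0.11019, +0.90559) m
tr R = 2.980344; θ = arccos((tr R − 1)/2) = 0.140316 rad = 8.040°
axis k = ((R−Rᵀ)₃₂, (R−Rᵀ)₁₃, (R−Rᵀ)₂₁) / (2 sinθ) = (-0.539634, -0.695317, +0.474690)
rvec = θ·k = (-0.075719, -0.097564, +0.066607)

rvec=(-0.0757, -0.0976, 0.0666) tvec=(-0.0676, -0.1102, 0.9056)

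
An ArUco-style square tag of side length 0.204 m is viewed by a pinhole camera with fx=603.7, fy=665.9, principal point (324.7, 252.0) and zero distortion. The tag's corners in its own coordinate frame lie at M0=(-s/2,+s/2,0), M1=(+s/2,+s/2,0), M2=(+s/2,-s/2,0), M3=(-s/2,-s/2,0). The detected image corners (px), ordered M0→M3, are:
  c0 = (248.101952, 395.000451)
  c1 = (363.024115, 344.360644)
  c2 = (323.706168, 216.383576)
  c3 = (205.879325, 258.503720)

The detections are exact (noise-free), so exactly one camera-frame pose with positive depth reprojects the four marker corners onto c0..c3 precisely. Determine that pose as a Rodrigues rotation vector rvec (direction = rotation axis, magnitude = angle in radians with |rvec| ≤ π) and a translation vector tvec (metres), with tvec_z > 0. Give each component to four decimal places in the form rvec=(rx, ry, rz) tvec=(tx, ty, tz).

Intrinsics K: fx=603.7, fy=665.9, cx=324.7, cy=252.0
Marker side s = 0.204 m; corners in marker frame (Z=0):
  M0 = (-0.1020, +0.1020, 0)
  M1 = (+0.1020, +0.1020, 0)
  M2 = (+0.1020, -0.1020, 0)
  M3 = (-0.1020, -0.1020, 0)
Detected image corners:
  c0 = (248.101952, 395.000451) px
  c1 = (363.024115, 344.360644) px
  c2 = (323.706168, 216.383576) px
  c3 = (205.879325, 258.503720) px
Planar DLT: solve 8×8 A·h = b for H (H[2,2]=1):
  H  [+661.56349 +202.59594 +287.09570]
  H  [-130.39388 +650.70492 +302.87673]
  H  [+0.31948 +0.01043 +1.00000]
B = K⁻¹H; ‖b₁‖=1.027708, ‖b₂‖=1.027708; λ = 2/(‖b₁‖+‖b₂‖) = 0.973039, sign → tz>0 ⇒ λ=+0.973039
r₁ = λ·B[:,0] = (+0.89910,-0.30818,+0.31086); r₂ = λ·B[:,1] = (+0.32109,+0.94700,+0.01015)
r₃ = r₁×r₂ = (-0.29751,+0.09069,+0.95040); SVD([r₁ r₂ r₃]) → R = UVᵀ:
  R  [+0.89911 +0.32109 -0.29751]
  R  [-0.30818 +0.94700 +0.09069]
  R  [+0.31086 +0.01015 +0.95040]
t = (-0.06061, +0.07434, +0.97304) m
tr R = 2.796501; θ = arccos((tr R − 1)/2) = 0.455024 rad = 26.071°
axis k = ((R−Rᵀ)₃₂, (R−Rᵀ)₁₃, (R−Rᵀ)₂₁) / (2 sinθ) = (-0.091637, -0.692150, -0.715913)
rvec = θ·k = (-0.041697, -0.314945, -0.325757)

rvec=(-0.0417, -0.3149, -0.3258) tvec=(-0.0606, 0.0743, 0.9730)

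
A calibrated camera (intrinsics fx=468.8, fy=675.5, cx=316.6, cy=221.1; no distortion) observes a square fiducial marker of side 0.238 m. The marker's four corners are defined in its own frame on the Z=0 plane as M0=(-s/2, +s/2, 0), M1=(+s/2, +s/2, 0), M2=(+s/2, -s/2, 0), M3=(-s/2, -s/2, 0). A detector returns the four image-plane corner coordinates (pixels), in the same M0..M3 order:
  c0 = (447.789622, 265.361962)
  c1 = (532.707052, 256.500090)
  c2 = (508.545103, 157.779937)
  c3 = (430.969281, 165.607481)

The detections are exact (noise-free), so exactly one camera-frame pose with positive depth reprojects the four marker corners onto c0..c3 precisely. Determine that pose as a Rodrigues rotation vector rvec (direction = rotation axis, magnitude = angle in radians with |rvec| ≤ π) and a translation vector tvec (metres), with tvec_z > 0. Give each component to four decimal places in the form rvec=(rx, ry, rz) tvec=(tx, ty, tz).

rvec=(-0.5498, 0.0040, -0.0735) tvec=(0.4745, -0.0244, 1.3649)

Intrinsics K: fx=468.8, fy=675.5, cx=316.6, cy=221.1
Marker side s = 0.238 m; corners in marker frame (Z=0):
  M0 = (-0.1190, +0.1190, 0)
  M1 = (+0.1190, +0.1190, 0)
  M2 = (+0.1190, -0.1190, 0)
  M3 = (-0.1190, -0.1190, 0)
Detected image corners:
  c0 = (447.789622, 265.361962) px
  c1 = (532.707052, 256.500090) px
  c2 = (508.545103, 157.779937) px
  c3 = (430.969281, 165.607481) px
Planar DLT: solve 8×8 A·h = b for H (H[2,2]=1):
  H  [+346.24810 -97.53198 +479.59246]
  H  [-32.50727 +336.11174 +209.04747]
  H  [+0.01162 -0.38260 +1.00000]
B = K⁻¹H; ‖b₁‖=0.732671, ‖b₂‖=0.732671; λ = 2/(‖b₁‖+‖b₂‖) = 1.364870, sign → tz>0 ⇒ λ=+1.364870
r₁ = λ·B[:,0] = (+0.99736,-0.07087,+0.01586); r₂ = λ·B[:,1] = (+0.06871,+0.85005,-0.52220)
r₃ = r₁×r₂ = (+0.02353,+0.52191,+0.85267); SVD([r₁ r₂ r₃]) → R = UVᵀ:
  R  [+0.99736 +0.06871 +0.02353]
  R  [-0.07087 +0.85005 +0.52191]
  R  [+0.01586 -0.52220 +0.85267]
t = (+0.47454, -0.02435, +1.36487) m
tr R = 2.700081; θ = arccos((tr R − 1)/2) = 0.554734 rad = 31.784°
axis k = ((R−Rᵀ)₃₂, (R−Rᵀ)₁₃, (R−Rᵀ)₂₁) / (2 sinθ) = (-0.991156, +0.007278, -0.132503)
rvec = θ·k = (-0.549828, +0.004038, -0.073504)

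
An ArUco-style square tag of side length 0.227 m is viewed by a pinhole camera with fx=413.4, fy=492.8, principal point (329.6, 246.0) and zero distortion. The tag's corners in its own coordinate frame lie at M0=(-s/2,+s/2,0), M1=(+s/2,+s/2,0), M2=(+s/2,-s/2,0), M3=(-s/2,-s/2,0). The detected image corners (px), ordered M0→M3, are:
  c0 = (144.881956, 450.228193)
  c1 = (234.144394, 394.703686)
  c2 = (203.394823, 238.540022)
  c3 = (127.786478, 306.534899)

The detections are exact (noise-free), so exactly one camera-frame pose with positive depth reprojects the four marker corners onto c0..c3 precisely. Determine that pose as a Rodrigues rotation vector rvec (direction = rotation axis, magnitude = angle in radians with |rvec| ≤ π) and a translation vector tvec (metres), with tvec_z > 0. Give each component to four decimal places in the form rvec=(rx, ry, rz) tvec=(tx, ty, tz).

Intrinsics K: fx=413.4, fy=492.8, cx=329.6, cy=246.0
Marker side s = 0.227 m; corners in marker frame (Z=0):
  M0 = (-0.1135, +0.1135, 0)
  M1 = (+0.1135, +0.1135, 0)
  M2 = (+0.1135, -0.1135, 0)
  M3 = (-0.1135, -0.1135, 0)
Detected image corners:
  c0 = (144.881956, 450.228193) px
  c1 = (234.144394, 394.703686) px
  c2 = (203.394823, 238.540022) px
  c3 = (127.786478, 306.534899) px
Planar DLT: solve 8×8 A·h = b for H (H[2,2]=1):
  H  [+255.47206 +4.49531 +174.00893]
  H  [-480.83361 +465.13999 +344.85247]
  H  [-0.59576 -0.55678 +1.00000]
B = K⁻¹H; ‖b₁‖=1.417619, ‖b₂‖=1.417619; λ = 2/(‖b₁‖+‖b₂‖) = 0.705408, sign → tz>0 ⇒ λ=+0.705408
r₁ = λ·B[:,0] = (+0.77099,-0.47849,-0.42026); r₂ = λ·B[:,1] = (+0.32081,+0.86187,-0.39275)
r₃ = r₁×r₂ = (+0.55014,+0.16799,+0.81800); SVD([r₁ r₂ r₃]) → R = UVᵀ:
  R  [+0.77099 +0.32081 +0.55014]
  R  [-0.47849 +0.86187 +0.16799]
  R  [-0.42026 -0.39275 +0.81800]
t = (-0.26549, +0.14150, +0.70541) m
tr R = 2.450869; θ = arccos((tr R − 1)/2) = 0.759131 rad = 43.495°
axis k = ((R−Rᵀ)₃₂, (R−Rᵀ)₁₃, (R−Rᵀ)₂₁) / (2 sinθ) = (-0.407344, +0.704929, -0.580642)
rvec = θ·k = (-0.309227, +0.535134, -0.440784)

rvec=(-0.3092, 0.5351, -0.4408) tvec=(-0.2655, 0.1415, 0.7054)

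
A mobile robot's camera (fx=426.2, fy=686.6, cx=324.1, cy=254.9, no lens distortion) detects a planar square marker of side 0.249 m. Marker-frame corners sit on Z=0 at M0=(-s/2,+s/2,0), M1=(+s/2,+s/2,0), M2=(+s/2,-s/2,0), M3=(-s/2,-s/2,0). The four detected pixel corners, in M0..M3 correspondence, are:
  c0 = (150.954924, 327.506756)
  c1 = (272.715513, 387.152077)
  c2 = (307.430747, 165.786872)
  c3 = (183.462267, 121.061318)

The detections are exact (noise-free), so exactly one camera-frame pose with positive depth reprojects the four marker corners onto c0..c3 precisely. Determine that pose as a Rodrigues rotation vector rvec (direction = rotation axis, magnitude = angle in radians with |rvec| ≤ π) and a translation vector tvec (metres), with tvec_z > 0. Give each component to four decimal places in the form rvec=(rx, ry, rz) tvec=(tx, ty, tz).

rvec=(-0.0302, 0.2168, 0.2459) tvec=(-0.1776, -0.0062, 0.7759)

Intrinsics K: fx=426.2, fy=686.6, cx=324.1, cy=254.9
Marker side s = 0.249 m; corners in marker frame (Z=0):
  M0 = (-0.1245, +0.1245, 0)
  M1 = (+0.1245, +0.1245, 0)
  M2 = (+0.1245, -0.1245, 0)
  M3 = (-0.1245, -0.1245, 0)
Detected image corners:
  c0 = (150.954924, 327.506756) px
  c1 = (272.715513, 387.152077) px
  c2 = (307.430747, 165.786872) px
  c3 = (183.462267, 121.061318) px
Planar DLT: solve 8×8 A·h = b for H (H[2,2]=1):
  H  [+429.62101 -135.78719 +226.51498]
  H  [+139.68486 +856.96945 +249.41441]
  H  [-0.27910 -0.00418 +1.00000]
B = K⁻¹H; ‖b₁‖=1.288885, ‖b₂‖=1.288885; λ = 2/(‖b₁‖+‖b₂‖) = 0.775864, sign → tz>0 ⇒ λ=+0.775864
r₁ = λ·B[:,0] = (+0.94676,+0.23824,-0.21654); r₂ = λ·B[:,1] = (-0.24472,+0.96959,-0.00324)
r₃ = r₁×r₂ = (+0.20918,+0.05606,+0.97627); SVD([r₁ r₂ r₃]) → R = UVᵀ:
  R  [+0.94676 -0.24472 +0.20918]
  R  [+0.23824 +0.96959 +0.05606]
  R  [-0.21654 -0.00324 +0.97627]
t = (-0.17765, -0.00620, +0.77586) m
tr R = 2.892615; θ = arccos((tr R − 1)/2) = 0.329181 rad = 18.861°
axis k = ((R−Rᵀ)₃₂, (R−Rᵀ)₁₃, (R−Rᵀ)₂₁) / (2 sinθ) = (-0.091734, +0.658471, +0.746994)
rvec = θ·k = (-0.030197, +0.216756, +0.245896)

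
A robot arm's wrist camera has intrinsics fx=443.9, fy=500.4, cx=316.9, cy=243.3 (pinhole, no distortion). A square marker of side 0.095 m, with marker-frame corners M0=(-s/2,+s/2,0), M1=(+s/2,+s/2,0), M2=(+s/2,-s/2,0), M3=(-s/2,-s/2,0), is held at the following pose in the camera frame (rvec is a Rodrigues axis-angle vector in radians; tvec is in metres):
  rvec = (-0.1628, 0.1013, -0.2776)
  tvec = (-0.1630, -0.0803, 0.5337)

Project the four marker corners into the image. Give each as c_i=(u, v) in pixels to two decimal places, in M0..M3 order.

c0=(152.55, 222.58) c1=(227.57, 196.73) c2=(209.61, 114.37) c3=(137.10, 140.54)

Intrinsics K: fx=443.9, fy=500.4, cx=316.9, cy=243.3
Marker side s = 0.095 m; corners in marker frame (Z=0):
  M0 = (-0.0475, +0.0475, 0)
  M1 = (+0.0475, +0.0475, 0)
  M2 = (+0.0475, -0.0475, 0)
  M3 = (-0.0475, -0.0475, 0)
rvec = (-0.1628, 0.1013, -0.2776), |rvec| = θ = 0.33738 rad = 19.331°
Rodrigues: sinθ=0.33102, 1−cosθ=0.05638; R = I + sinθ·[k]× + (1−cosθ)·[k]×²:
    [+0.95675 +0.26420 +0.12177]
    [-0.28053 +0.94871 +0.14580]
    [-0.07701 -0.17366 +0.98179]
t = (-0.1630, -0.0803, 0.5337) m
M0: Pc = R·M0+t = (-0.19590, -0.02191, +0.52911); u = 443.9·(-0.19590)/0.52911 + 316.9 = 152.5513, v = 500.4·(-0.02191)/0.52911 + 243.3 = 222.5777
M1: Pc = R·M1+t = (-0.10501, -0.04856, +0.52179); u = 443.9·(-0.10501)/0.52179 + 316.9 = 227.5701, v = 500.4·(-0.04856)/0.52179 + 243.3 = 196.7293
M2: Pc = R·M2+t = (-0.13010, -0.13869, +0.53829); u = 443.9·(-0.13010)/0.53829 + 316.9 = 209.6104, v = 500.4·(-0.13869)/0.53829 + 243.3 = 114.3737
M3: Pc = R·M3+t = (-0.22099, -0.11204, +0.54561); u = 443.9·(-0.22099)/0.54561 + 316.9 = 137.1007, v = 500.4·(-0.11204)/0.54561 + 243.3 = 140.5447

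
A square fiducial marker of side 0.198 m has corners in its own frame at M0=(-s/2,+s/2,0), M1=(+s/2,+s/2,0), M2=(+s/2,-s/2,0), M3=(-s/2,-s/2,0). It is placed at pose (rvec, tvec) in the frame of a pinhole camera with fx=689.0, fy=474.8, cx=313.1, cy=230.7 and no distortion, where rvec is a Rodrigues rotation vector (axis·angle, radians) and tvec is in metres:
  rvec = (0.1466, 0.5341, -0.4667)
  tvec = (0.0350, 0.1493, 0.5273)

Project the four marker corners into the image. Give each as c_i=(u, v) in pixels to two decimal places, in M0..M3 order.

c0=(320.00, 456.10) c1=(538.57, 428.13) c2=(406.36, 253.81) c3=(210.31, 313.09)

Intrinsics K: fx=689.0, fy=474.8, cx=313.1, cy=230.7
Marker side s = 0.198 m; corners in marker frame (Z=0):
  M0 = (-0.0990, +0.0990, 0)
  M1 = (+0.0990, +0.0990, 0)
  M2 = (+0.0990, -0.0990, 0)
  M3 = (-0.0990, -0.0990, 0)
rvec = (0.1466, 0.5341, -0.4667), |rvec| = θ = 0.72427 rad = 41.497°
Rodrigues: sinθ=0.66259, 1−cosθ=0.25101; R = I + sinθ·[k]× + (1−cosθ)·[k]×²:
    [+0.75927 +0.46442 +0.45588]
    [-0.38949 +0.88549 -0.25339]
    [-0.52135 +0.01484 +0.85321]
t = (0.0350, 0.1493, 0.5273) m
M0: Pc = R·M0+t = (+0.00581, +0.27552, +0.58038); u = 689.0·(+0.00581)/0.58038 + 313.1 = 319.9975, v = 474.8·(+0.27552)/0.58038 + 230.7 = 456.0997
M1: Pc = R·M1+t = (+0.15615, +0.19840, +0.47715); u = 689.0·(+0.15615)/0.47715 + 313.1 = 538.5703, v = 474.8·(+0.19840)/0.47715 + 230.7 = 428.1251
M2: Pc = R·M2+t = (+0.06419, +0.02308, +0.47422); u = 689.0·(+0.06419)/0.47422 + 313.1 = 406.3628, v = 474.8·(+0.02308)/0.47422 + 230.7 = 253.8057
M3: Pc = R·M3+t = (-0.08615, +0.10020, +0.57745); u = 689.0·(-0.08615)/0.57745 + 313.1 = 210.3124, v = 474.8·(+0.10020)/0.57745 + 230.7 = 313.0852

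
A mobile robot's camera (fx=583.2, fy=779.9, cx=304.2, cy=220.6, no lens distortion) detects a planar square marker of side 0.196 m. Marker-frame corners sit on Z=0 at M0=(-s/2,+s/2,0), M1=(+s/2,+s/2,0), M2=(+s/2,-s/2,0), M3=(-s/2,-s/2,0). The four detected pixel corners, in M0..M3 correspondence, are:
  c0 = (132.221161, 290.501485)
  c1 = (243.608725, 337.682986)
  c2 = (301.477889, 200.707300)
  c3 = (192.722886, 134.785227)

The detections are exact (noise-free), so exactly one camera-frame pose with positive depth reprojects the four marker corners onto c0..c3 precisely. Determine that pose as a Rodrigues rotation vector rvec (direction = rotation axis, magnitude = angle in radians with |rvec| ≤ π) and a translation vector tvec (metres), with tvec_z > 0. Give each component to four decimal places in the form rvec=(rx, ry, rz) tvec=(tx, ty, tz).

rvec=(0.3044, -0.4959, 0.4554) tvec=(-0.1289, 0.0267, 0.8934)

Intrinsics K: fx=583.2, fy=779.9, cx=304.2, cy=220.6
Marker side s = 0.196 m; corners in marker frame (Z=0):
  M0 = (-0.0980, +0.0980, 0)
  M1 = (+0.0980, +0.0980, 0)
  M2 = (+0.0980, -0.0980, 0)
  M3 = (-0.0980, -0.0980, 0)
Detected image corners:
  c0 = (132.221161, 290.501485) px
  c1 = (243.608725, 337.682986) px
  c2 = (301.477889, 200.707300) px
  c3 = (192.722886, 134.785227) px
Planar DLT: solve 8×8 A·h = b for H (H[2,2]=1):
  H  [+687.86586 -260.29372 +220.08530]
  H  [+427.37138 +789.68129 +243.88775]
  H  [+0.57999 +0.18984 +1.00000]
B = K⁻¹H; ‖b₁‖=1.119293, ‖b₂‖=1.119293; λ = 2/(‖b₁‖+‖b₂‖) = 0.893421, sign → tz>0 ⇒ λ=+0.893421
r₁ = λ·B[:,0] = (+0.78348,+0.34301,+0.51818); r₂ = λ·B[:,1] = (-0.48722,+0.85665,+0.16960)
r₃ = r₁×r₂ = (-0.38572,-0.38535,+0.83829); SVD([r₁ r₂ r₃]) → R = UVᵀ:
  R  [+0.78348 -0.48722 -0.38572]
  R  [+0.34301 +0.85665 -0.38535]
  R  [+0.51818 +0.16960 +0.83829]
t = (-0.12886, +0.02668, +0.89342) m
tr R = 2.478418; θ = arccos((tr R − 1)/2) = 0.738901 rad = 42.336°
axis k = ((R−Rᵀ)₃₂, (R−Rᵀ)₁₃, (R−Rᵀ)₂₁) / (2 sinθ) = (+0.412005, -0.671069, +0.616374)
rvec = θ·k = (+0.304431, -0.495854, +0.455440)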